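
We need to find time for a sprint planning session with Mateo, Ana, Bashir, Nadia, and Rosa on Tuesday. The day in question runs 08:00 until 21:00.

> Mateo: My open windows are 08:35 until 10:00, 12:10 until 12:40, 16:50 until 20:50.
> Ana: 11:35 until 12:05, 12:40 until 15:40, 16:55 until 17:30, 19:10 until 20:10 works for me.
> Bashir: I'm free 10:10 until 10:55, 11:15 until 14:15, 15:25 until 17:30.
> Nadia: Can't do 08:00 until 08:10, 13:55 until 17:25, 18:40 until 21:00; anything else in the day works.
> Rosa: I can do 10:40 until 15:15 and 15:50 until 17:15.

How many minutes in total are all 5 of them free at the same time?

0

Mateo free: 08:35-10:00, 12:10-12:40, 16:50-20:50.
Ana free: 11:35-12:05, 12:40-15:40, 16:55-17:30, 19:10-20:10.
Bashir free: 10:10-10:55, 11:15-14:15, 15:25-17:30.
Nadia free: 08:10-13:55, 17:25-18:40 (invert busy blocks within the working day).
Rosa free: 10:40-15:15, 15:50-17:15.
Mateo ∩ Ana: 16:55-17:30, 19:10-20:10.
Mateo ∩ Ana ∩ Bashir: 16:55-17:30.
Mateo ∩ Ana ∩ Bashir ∩ Nadia: 17:25-17:30.
Mateo ∩ Ana ∩ Bashir ∩ Nadia ∩ Rosa: ∅.
There is no time when everyone is free.
There is no common window, so the total is 0 minutes.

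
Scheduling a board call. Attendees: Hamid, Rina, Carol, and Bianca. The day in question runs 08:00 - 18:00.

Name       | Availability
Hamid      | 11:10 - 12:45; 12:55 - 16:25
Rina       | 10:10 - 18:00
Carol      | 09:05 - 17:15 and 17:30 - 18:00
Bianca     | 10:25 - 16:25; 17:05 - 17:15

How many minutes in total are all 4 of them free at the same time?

Hamid ∩ Rina: 11:10-12:45, 12:55-16:25.
Hamid ∩ Rina ∩ Carol: 11:10-12:45, 12:55-16:25.
Hamid ∩ Rina ∩ Carol ∩ Bianca: 11:10-12:45, 12:55-16:25.
Summing the common windows: 95 + 210 = 305 minutes.

305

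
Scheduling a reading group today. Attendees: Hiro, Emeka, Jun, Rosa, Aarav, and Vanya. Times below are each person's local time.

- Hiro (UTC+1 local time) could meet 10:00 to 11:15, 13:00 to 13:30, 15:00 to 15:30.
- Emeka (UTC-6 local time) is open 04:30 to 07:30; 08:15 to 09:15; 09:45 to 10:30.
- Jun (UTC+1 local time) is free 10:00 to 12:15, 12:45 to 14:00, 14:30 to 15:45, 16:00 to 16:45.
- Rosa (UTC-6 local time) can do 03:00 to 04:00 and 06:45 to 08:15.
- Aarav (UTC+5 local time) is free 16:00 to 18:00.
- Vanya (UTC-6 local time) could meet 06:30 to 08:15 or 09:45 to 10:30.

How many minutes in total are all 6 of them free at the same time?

Hiro in UTC: 09:00-10:15, 12:00-12:30, 14:00-14:30 (subtract 1h to convert from UTC+1).
Emeka in UTC: 10:30-13:30, 14:15-15:15, 15:45-16:30 (add 6h to convert from UTC-6).
Jun in UTC: 09:00-11:15, 11:45-13:00, 13:30-14:45, 15:00-15:45 (subtract 1h to convert from UTC+1).
Rosa in UTC: 09:00-10:00, 12:45-14:15 (add 6h to convert from UTC-6).
Aarav in UTC: 11:00-13:00 (subtract 5h to convert from UTC+5).
Vanya in UTC: 12:30-14:15, 15:45-16:30 (add 6h to convert from UTC-6).
Hiro ∩ Emeka: 12:00-12:30, 14:15-14:30.
Hiro ∩ Emeka ∩ Jun: 12:00-12:30, 14:15-14:30.
Hiro ∩ Emeka ∩ Jun ∩ Rosa: ∅.
Hiro ∩ Emeka ∩ Jun ∩ Rosa ∩ Aarav: ∅.
Hiro ∩ Emeka ∩ Jun ∩ Rosa ∩ Aarav ∩ Vanya: ∅.
There is no time when everyone is free.
There is no common window, so the total is 0 minutes.

0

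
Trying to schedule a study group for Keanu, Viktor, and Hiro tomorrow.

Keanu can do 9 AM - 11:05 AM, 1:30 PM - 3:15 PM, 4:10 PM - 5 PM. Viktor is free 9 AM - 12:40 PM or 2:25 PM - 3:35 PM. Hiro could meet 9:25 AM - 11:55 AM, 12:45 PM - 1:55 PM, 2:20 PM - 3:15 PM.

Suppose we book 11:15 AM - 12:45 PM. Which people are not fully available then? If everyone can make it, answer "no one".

Hiro, Keanu, Viktor

Keanu: not fully free for 11:15-12:45. Viktor: not fully free for 11:15-12:45. Hiro: not fully free for 11:15-12:45.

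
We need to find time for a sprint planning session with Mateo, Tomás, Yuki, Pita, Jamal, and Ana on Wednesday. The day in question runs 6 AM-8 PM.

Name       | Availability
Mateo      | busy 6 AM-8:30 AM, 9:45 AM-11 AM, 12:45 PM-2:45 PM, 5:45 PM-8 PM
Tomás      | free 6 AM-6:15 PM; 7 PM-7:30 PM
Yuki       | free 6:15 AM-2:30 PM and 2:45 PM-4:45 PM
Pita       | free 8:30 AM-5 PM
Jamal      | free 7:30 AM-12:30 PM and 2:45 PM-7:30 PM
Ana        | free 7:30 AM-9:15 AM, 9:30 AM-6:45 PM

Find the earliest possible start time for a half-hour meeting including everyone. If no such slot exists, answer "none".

Mateo free: 08:30-09:45, 11:00-12:45, 14:45-17:45 (invert busy blocks within the working day).
Tomás free: 06:00-18:15, 19:00-19:30.
Yuki free: 06:15-14:30, 14:45-16:45.
Pita free: 08:30-17:00.
Jamal free: 07:30-12:30, 14:45-19:30.
Ana free: 07:30-09:15, 09:30-18:45.
Mateo ∩ Tomás: 08:30-09:45, 11:00-12:45, 14:45-17:45.
Mateo ∩ Tomás ∩ Yuki: 08:30-09:45, 11:00-12:45, 14:45-16:45.
Mateo ∩ Tomás ∩ Yuki ∩ Pita: 08:30-09:45, 11:00-12:45, 14:45-16:45.
Mateo ∩ Tomás ∩ Yuki ∩ Pita ∩ Jamal: 08:30-09:45, 11:00-12:30, 14:45-16:45.
Mateo ∩ Tomás ∩ Yuki ∩ Pita ∩ Jamal ∩ Ana: 08:30-09:15, 09:30-09:45, 11:00-12:30, 14:45-16:45.
The first common window of at least 30 minutes is 08:30-09:15, so the earliest start is 08:30.

08:30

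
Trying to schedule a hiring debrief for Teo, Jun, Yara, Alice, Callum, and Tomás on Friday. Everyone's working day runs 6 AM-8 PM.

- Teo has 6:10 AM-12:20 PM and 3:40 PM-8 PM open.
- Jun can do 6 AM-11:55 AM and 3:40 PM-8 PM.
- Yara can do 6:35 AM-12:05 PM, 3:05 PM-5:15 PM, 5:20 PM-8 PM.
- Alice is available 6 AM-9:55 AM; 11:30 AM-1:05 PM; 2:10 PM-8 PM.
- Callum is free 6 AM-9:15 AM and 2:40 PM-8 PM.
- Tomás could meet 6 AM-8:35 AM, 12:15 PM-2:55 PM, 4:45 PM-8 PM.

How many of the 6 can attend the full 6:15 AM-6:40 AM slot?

5

Teo, Jun, Alice, Callum, and Tomás can make the full 06:15-06:40 slot — that's 5.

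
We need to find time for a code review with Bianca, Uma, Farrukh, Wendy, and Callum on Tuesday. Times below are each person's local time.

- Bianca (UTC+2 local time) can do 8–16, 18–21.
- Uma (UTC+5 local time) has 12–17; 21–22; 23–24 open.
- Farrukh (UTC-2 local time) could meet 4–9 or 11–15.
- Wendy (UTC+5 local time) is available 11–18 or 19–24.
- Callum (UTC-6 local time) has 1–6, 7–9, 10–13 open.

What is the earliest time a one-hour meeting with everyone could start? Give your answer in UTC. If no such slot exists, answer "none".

07:00

Bianca in UTC: 06:00-14:00, 16:00-19:00 (subtract 2h to convert from UTC+2).
Uma in UTC: 07:00-12:00, 16:00-17:00, 18:00-19:00 (subtract 5h to convert from UTC+5).
Farrukh in UTC: 06:00-11:00, 13:00-17:00 (add 2h to convert from UTC-2).
Wendy in UTC: 06:00-13:00, 14:00-19:00 (subtract 5h to convert from UTC+5).
Callum in UTC: 07:00-12:00, 13:00-15:00, 16:00-19:00 (add 6h to convert from UTC-6).
Bianca ∩ Uma: 07:00-12:00, 16:00-17:00, 18:00-19:00.
Bianca ∩ Uma ∩ Farrukh: 07:00-11:00, 16:00-17:00.
Bianca ∩ Uma ∩ Farrukh ∩ Wendy: 07:00-11:00, 16:00-17:00.
Bianca ∩ Uma ∩ Farrukh ∩ Wendy ∩ Callum: 07:00-11:00, 16:00-17:00.
Those are the intersection windows.
The first common window of at least 60 minutes is 07:00-11:00, so the earliest start is 07:00.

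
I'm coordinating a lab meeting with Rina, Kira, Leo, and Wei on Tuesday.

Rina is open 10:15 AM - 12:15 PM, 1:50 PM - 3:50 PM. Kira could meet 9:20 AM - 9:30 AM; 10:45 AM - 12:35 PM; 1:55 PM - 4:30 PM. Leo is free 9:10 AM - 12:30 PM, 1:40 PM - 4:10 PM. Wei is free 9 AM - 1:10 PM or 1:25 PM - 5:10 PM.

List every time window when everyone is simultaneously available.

Rina ∩ Kira: 10:45-12:15, 13:55-15:50.
Rina ∩ Kira ∩ Leo: 10:45-12:15, 13:55-15:50.
Rina ∩ Kira ∩ Leo ∩ Wei: 10:45-12:15, 13:55-15:50.

10:45-12:15, 13:55-15:50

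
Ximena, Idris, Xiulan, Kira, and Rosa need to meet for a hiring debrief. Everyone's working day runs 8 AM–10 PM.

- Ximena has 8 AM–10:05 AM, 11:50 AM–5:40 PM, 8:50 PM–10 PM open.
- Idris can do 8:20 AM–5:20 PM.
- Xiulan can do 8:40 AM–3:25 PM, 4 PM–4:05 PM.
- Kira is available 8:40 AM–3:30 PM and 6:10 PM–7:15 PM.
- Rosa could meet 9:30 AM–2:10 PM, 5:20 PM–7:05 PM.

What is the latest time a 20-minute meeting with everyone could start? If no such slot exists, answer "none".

13:50

Ximena ∩ Idris: 08:20-10:05, 11:50-17:20.
Ximena ∩ Idris ∩ Xiulan: 08:40-10:05, 11:50-15:25, 16:00-16:05.
Ximena ∩ Idris ∩ Xiulan ∩ Kira: 08:40-10:05, 11:50-15:25.
Ximena ∩ Idris ∩ Xiulan ∩ Kira ∩ Rosa: 09:30-10:05, 11:50-14:10.
Those are the intersection windows.
The last common window of at least 20 minutes is 11:50-14:10; a 20-minute meeting can start as late as 13:50 and still end by 14:10.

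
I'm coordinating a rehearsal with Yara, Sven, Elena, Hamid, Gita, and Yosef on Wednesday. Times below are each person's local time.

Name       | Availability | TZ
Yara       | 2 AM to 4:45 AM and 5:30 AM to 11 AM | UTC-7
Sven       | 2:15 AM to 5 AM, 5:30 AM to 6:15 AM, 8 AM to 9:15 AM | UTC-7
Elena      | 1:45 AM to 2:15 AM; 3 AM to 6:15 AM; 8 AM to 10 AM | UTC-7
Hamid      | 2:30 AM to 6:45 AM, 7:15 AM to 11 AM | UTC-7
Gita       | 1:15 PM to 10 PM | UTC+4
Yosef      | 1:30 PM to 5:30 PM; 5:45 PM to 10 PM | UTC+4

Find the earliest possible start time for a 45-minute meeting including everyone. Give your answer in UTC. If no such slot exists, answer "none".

Yara in UTC: 09:00-11:45, 12:30-18:00 (add 7h to convert from UTC-7).
Sven in UTC: 09:15-12:00, 12:30-13:15, 15:00-16:15 (add 7h to convert from UTC-7).
Elena in UTC: 08:45-09:15, 10:00-13:15, 15:00-17:00 (add 7h to convert from UTC-7).
Hamid in UTC: 09:30-13:45, 14:15-18:00 (add 7h to convert from UTC-7).
Gita in UTC: 09:15-18:00 (subtract 4h to convert from UTC+4).
Yosef in UTC: 09:30-13:30, 13:45-18:00 (subtract 4h to convert from UTC+4).
Yara ∩ Sven: 09:15-11:45, 12:30-13:15, 15:00-16:15.
Yara ∩ Sven ∩ Elena: 10:00-11:45, 12:30-13:15, 15:00-16:15.
Yara ∩ Sven ∩ Elena ∩ Hamid: 10:00-11:45, 12:30-13:15, 15:00-16:15.
Yara ∩ Sven ∩ Elena ∩ Hamid ∩ Gita: 10:00-11:45, 12:30-13:15, 15:00-16:15.
Yara ∩ Sven ∩ Elena ∩ Hamid ∩ Gita ∩ Yosef: 10:00-11:45, 12:30-13:15, 15:00-16:15.
The first common window of at least 45 minutes is 10:00-11:45, so the earliest start is 10:00.

10:00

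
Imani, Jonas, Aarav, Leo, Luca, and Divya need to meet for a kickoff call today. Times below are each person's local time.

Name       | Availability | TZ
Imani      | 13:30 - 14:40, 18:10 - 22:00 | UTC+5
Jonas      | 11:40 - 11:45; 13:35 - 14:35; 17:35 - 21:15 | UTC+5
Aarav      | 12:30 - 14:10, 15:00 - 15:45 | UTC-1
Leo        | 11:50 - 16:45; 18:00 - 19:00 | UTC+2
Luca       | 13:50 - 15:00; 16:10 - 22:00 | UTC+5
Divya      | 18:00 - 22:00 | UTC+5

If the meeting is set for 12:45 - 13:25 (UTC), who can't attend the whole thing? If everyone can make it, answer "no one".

Imani in UTC: 08:30-09:40, 13:10-17:00 (subtract 5h to convert from UTC+5).
Jonas in UTC: 06:40-06:45, 08:35-09:35, 12:35-16:15 (subtract 5h to convert from UTC+5).
Aarav in UTC: 13:30-15:10, 16:00-16:45 (add 1h to convert from UTC-1).
Leo in UTC: 09:50-14:45, 16:00-17:00 (subtract 2h to convert from UTC+2).
Luca in UTC: 08:50-10:00, 11:10-17:00 (subtract 5h to convert from UTC+5).
Divya in UTC: 13:00-17:00 (subtract 5h to convert from UTC+5).
Imani: not fully free for 12:45-13:25. Jonas: free for 12:45-13:25. Aarav: not fully free for 12:45-13:25. Leo: free for 12:45-13:25. Luca: free for 12:45-13:25. Divya: not fully free for 12:45-13:25.

Aarav, Divya, Imani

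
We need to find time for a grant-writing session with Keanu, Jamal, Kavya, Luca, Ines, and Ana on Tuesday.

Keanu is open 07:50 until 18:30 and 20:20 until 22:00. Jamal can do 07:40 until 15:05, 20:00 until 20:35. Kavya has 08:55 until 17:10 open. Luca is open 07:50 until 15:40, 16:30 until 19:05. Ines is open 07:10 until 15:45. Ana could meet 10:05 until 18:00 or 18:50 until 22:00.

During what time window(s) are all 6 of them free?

10:05-15:05

Keanu ∩ Jamal: 07:50-15:05, 20:20-20:35.
Keanu ∩ Jamal ∩ Kavya: 08:55-15:05.
Keanu ∩ Jamal ∩ Kavya ∩ Luca: 08:55-15:05.
Keanu ∩ Jamal ∩ Kavya ∩ Luca ∩ Ines: 08:55-15:05.
Keanu ∩ Jamal ∩ Kavya ∩ Luca ∩ Ines ∩ Ana: 10:05-15:05.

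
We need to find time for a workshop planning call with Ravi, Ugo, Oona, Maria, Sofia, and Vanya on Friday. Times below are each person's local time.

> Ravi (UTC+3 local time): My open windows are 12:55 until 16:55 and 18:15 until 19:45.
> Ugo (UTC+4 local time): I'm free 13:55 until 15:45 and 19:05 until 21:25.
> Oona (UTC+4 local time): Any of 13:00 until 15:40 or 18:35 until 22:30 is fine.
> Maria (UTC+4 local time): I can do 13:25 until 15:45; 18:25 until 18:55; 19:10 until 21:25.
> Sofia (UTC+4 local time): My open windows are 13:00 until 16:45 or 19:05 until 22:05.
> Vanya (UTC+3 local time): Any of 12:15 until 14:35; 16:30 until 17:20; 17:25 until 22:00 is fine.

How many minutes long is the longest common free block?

100

Ravi in UTC: 09:55-13:55, 15:15-16:45 (subtract 3h to convert from UTC+3).
Ugo in UTC: 09:55-11:45, 15:05-17:25 (subtract 4h to convert from UTC+4).
Oona in UTC: 09:00-11:40, 14:35-18:30 (subtract 4h to convert from UTC+4).
Maria in UTC: 09:25-11:45, 14:25-14:55, 15:10-17:25 (subtract 4h to convert from UTC+4).
Sofia in UTC: 09:00-12:45, 15:05-18:05 (subtract 4h to convert from UTC+4).
Vanya in UTC: 09:15-11:35, 13:30-14:20, 14:25-19:00 (subtract 3h to convert from UTC+3).
Ravi ∩ Ugo: 09:55-11:45, 15:15-16:45.
Ravi ∩ Ugo ∩ Oona: 09:55-11:40, 15:15-16:45.
Ravi ∩ Ugo ∩ Oona ∩ Maria: 09:55-11:40, 15:15-16:45.
Ravi ∩ Ugo ∩ Oona ∩ Maria ∩ Sofia: 09:55-11:40, 15:15-16:45.
Ravi ∩ Ugo ∩ Oona ∩ Maria ∩ Sofia ∩ Vanya: 09:55-11:35, 15:15-16:45.
The longest is 09:55-11:35 at 100 minutes.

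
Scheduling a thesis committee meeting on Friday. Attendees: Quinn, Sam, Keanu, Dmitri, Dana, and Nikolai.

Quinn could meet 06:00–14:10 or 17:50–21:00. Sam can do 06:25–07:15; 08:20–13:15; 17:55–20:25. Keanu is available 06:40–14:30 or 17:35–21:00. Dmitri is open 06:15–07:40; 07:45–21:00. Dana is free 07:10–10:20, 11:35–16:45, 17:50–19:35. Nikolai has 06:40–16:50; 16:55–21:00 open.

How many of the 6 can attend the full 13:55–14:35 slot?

3

Dmitri, Dana, and Nikolai can make the full 13:55-14:35 slot — that's 3.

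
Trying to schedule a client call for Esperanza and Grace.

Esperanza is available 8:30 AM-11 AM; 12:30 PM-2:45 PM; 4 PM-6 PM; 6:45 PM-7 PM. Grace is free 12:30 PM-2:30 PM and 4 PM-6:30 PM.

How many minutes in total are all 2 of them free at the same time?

Esperanza ∩ Grace: 12:30-14:30, 16:00-18:00.
Summing the common windows: 120 + 120 = 240 minutes.

240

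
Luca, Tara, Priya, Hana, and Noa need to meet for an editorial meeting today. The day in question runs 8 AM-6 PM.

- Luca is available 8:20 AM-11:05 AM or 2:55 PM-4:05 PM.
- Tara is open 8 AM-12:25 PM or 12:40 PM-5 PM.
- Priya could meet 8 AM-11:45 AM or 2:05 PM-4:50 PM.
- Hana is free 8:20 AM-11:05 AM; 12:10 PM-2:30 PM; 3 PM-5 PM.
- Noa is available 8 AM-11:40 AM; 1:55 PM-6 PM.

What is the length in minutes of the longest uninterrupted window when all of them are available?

Luca ∩ Tara: 08:20-11:05, 14:55-16:05.
Luca ∩ Tara ∩ Priya: 08:20-11:05, 14:55-16:05.
Luca ∩ Tara ∩ Priya ∩ Hana: 08:20-11:05, 15:00-16:05.
Luca ∩ Tara ∩ Priya ∩ Hana ∩ Noa: 08:20-11:05, 15:00-16:05.
The longest is 08:20-11:05 at 165 minutes.

165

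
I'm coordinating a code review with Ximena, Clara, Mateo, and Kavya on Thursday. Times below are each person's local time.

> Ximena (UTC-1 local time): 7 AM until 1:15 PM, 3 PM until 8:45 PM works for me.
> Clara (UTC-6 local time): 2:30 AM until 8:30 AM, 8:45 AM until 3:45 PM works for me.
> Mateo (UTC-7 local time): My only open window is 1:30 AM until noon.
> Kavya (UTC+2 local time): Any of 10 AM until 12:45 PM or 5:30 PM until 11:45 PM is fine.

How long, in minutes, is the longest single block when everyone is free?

Ximena in UTC: 08:00-14:15, 16:00-21:45 (add 1h to convert from UTC-1).
Clara in UTC: 08:30-14:30, 14:45-21:45 (add 6h to convert from UTC-6).
Mateo in UTC: 08:30-19:00 (add 7h to convert from UTC-7).
Kavya in UTC: 08:00-10:45, 15:30-21:45 (subtract 2h to convert from UTC+2).
Ximena ∩ Clara: 08:30-14:15, 16:00-21:45.
Ximena ∩ Clara ∩ Mateo: 08:30-14:15, 16:00-19:00.
Ximena ∩ Clara ∩ Mateo ∩ Kavya: 08:30-10:45, 16:00-19:00.
The longest is 16:00-19:00 at 180 minutes.

180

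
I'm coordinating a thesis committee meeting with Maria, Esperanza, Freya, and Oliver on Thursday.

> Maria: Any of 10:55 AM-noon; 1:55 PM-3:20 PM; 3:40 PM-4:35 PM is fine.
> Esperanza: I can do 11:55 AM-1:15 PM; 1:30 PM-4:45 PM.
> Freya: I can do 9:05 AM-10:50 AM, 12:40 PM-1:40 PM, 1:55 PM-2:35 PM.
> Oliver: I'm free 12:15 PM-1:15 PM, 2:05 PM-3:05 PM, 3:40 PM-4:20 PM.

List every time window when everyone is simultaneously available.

14:05-14:35

Maria ∩ Esperanza: 11:55-12:00, 13:55-15:20, 15:40-16:35.
Maria ∩ Esperanza ∩ Freya: 13:55-14:35.
Maria ∩ Esperanza ∩ Freya ∩ Oliver: 14:05-14:35.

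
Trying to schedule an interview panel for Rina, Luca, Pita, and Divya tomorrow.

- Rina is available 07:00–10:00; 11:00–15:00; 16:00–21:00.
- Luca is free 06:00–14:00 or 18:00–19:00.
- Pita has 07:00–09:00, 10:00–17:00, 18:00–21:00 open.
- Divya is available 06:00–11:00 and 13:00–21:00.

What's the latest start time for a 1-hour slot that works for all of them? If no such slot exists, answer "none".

18:00

Rina ∩ Luca: 07:00-10:00, 11:00-14:00, 18:00-19:00.
Rina ∩ Luca ∩ Pita: 07:00-09:00, 11:00-14:00, 18:00-19:00.
Rina ∩ Luca ∩ Pita ∩ Divya: 07:00-09:00, 13:00-14:00, 18:00-19:00.
Those are the intersection windows.
The last common window of at least 60 minutes is 18:00-19:00; a 60-minute meeting can start as late as 18:00 and still end by 19:00.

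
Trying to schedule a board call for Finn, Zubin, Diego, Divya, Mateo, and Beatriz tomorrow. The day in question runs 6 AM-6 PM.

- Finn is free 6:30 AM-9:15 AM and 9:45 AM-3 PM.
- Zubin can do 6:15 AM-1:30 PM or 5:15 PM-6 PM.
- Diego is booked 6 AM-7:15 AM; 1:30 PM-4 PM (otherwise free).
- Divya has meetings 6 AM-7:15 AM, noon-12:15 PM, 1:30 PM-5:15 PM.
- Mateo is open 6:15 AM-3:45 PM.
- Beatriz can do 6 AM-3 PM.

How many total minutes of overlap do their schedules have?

330

Finn free: 06:30-09:15, 09:45-15:00.
Zubin free: 06:15-13:30, 17:15-18:00.
Diego free: 07:15-13:30, 16:00-18:00 (invert busy blocks within the working day).
Divya free: 07:15-12:00, 12:15-13:30, 17:15-18:00 (invert busy blocks within the working day).
Mateo free: 06:15-15:45.
Beatriz free: 06:00-15:00.
Finn ∩ Zubin: 06:30-09:15, 09:45-13:30.
Finn ∩ Zubin ∩ Diego: 07:15-09:15, 09:45-13:30.
Finn ∩ Zubin ∩ Diego ∩ Divya: 07:15-09:15, 09:45-12:00, 12:15-13:30.
Finn ∩ Zubin ∩ Diego ∩ Divya ∩ Mateo: 07:15-09:15, 09:45-12:00, 12:15-13:30.
Finn ∩ Zubin ∩ Diego ∩ Divya ∩ Mateo ∩ Beatriz: 07:15-09:15, 09:45-12:00, 12:15-13:30.
Summing the common windows: 120 + 135 + 75 = 330 minutes.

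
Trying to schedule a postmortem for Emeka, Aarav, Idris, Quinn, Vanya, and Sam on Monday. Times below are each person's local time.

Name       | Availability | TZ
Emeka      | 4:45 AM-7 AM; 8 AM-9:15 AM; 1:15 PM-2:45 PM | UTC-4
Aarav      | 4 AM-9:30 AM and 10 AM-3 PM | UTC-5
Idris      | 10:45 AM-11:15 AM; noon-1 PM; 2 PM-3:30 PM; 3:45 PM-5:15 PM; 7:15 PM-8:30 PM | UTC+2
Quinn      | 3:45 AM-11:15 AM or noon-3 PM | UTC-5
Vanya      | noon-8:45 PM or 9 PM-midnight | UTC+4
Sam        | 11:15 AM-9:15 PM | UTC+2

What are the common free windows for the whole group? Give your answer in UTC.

10:00-11:00, 12:00-13:15, 17:15-18:30

Emeka in UTC: 08:45-11:00, 12:00-13:15, 17:15-18:45 (add 4h to convert from UTC-4).
Aarav in UTC: 09:00-14:30, 15:00-20:00 (add 5h to convert from UTC-5).
Idris in UTC: 08:45-09:15, 10:00-11:00, 12:00-13:30, 13:45-15:15, 17:15-18:30 (subtract 2h to convert from UTC+2).
Quinn in UTC: 08:45-16:15, 17:00-20:00 (add 5h to convert from UTC-5).
Vanya in UTC: 08:00-16:45, 17:00-20:00 (subtract 4h to convert from UTC+4).
Sam in UTC: 09:15-19:15 (subtract 2h to convert from UTC+2).
Emeka ∩ Aarav: 09:00-11:00, 12:00-13:15, 17:15-18:45.
Emeka ∩ Aarav ∩ Idris: 09:00-09:15, 10:00-11:00, 12:00-13:15, 17:15-18:30.
Emeka ∩ Aarav ∩ Idris ∩ Quinn: 09:00-09:15, 10:00-11:00, 12:00-13:15, 17:15-18:30.
Emeka ∩ Aarav ∩ Idris ∩ Quinn ∩ Vanya: 09:00-09:15, 10:00-11:00, 12:00-13:15, 17:15-18:30.
Emeka ∩ Aarav ∩ Idris ∩ Quinn ∩ Vanya ∩ Sam: 10:00-11:00, 12:00-13:15, 17:15-18:30.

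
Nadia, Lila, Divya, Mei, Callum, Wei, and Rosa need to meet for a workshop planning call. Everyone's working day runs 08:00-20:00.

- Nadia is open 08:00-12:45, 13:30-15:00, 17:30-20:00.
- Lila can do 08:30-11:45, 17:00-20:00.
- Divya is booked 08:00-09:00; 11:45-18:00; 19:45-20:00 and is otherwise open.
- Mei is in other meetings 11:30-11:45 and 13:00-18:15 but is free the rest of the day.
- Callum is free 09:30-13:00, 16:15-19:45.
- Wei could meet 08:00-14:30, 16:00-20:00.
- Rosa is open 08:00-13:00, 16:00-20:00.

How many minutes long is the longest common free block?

120

Nadia free: 08:00-12:45, 13:30-15:00, 17:30-20:00.
Lila free: 08:30-11:45, 17:00-20:00.
Divya free: 09:00-11:45, 18:00-19:45 (invert busy blocks within the working day).
Mei free: 08:00-11:30, 11:45-13:00, 18:15-20:00 (invert busy blocks within the working day).
Callum free: 09:30-13:00, 16:15-19:45.
Wei free: 08:00-14:30, 16:00-20:00.
Rosa free: 08:00-13:00, 16:00-20:00.
Nadia ∩ Lila: 08:30-11:45, 17:30-20:00.
Nadia ∩ Lila ∩ Divya: 09:00-11:45, 18:00-19:45.
Nadia ∩ Lila ∩ Divya ∩ Mei: 09:00-11:30, 18:15-19:45.
Nadia ∩ Lila ∩ Divya ∩ Mei ∩ Callum: 09:30-11:30, 18:15-19:45.
Nadia ∩ Lila ∩ Divya ∩ Mei ∩ Callum ∩ Wei: 09:30-11:30, 18:15-19:45.
Nadia ∩ Lila ∩ Divya ∩ Mei ∩ Callum ∩ Wei ∩ Rosa: 09:30-11:30, 18:15-19:45.
So the common availability across everyone is 09:30-11:30, 18:15-19:45.
The longest is 09:30-11:30 at 120 minutes.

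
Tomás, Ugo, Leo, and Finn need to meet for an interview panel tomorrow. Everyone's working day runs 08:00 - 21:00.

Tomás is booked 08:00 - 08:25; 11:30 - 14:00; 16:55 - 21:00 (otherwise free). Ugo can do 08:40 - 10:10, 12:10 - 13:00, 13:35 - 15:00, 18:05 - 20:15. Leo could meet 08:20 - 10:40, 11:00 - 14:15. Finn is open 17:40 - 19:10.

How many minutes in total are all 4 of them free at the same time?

0

Tomás free: 08:25-11:30, 14:00-16:55 (invert busy blocks within the working day).
Ugo free: 08:40-10:10, 12:10-13:00, 13:35-15:00, 18:05-20:15.
Leo free: 08:20-10:40, 11:00-14:15.
Finn free: 17:40-19:10.
Tomás ∩ Ugo: 08:40-10:10, 14:00-15:00.
Tomás ∩ Ugo ∩ Leo: 08:40-10:10, 14:00-14:15.
Tomás ∩ Ugo ∩ Leo ∩ Finn: ∅.
There is no time when everyone is free.
There is no common window, so the total is 0 minutes.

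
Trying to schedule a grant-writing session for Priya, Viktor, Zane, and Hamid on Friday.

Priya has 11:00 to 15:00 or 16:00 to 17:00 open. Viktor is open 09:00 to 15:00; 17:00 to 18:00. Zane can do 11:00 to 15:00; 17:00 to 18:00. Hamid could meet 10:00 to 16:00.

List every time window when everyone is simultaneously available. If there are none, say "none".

11:00-15:00

Priya ∩ Viktor: 11:00-15:00.
Priya ∩ Viktor ∩ Zane: 11:00-15:00.
Priya ∩ Viktor ∩ Zane ∩ Hamid: 11:00-15:00.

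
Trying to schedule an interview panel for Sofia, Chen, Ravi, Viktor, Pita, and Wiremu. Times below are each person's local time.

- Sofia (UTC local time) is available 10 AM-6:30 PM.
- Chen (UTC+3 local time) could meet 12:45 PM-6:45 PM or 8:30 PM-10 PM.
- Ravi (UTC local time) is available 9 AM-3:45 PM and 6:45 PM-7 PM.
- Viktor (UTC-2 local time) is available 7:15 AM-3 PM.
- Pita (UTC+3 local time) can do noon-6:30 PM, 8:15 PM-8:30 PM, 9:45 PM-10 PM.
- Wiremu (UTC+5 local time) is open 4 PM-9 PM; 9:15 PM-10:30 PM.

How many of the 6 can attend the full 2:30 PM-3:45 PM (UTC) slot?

Sofia in UTC: 10:00-18:30.
Chen in UTC: 09:45-15:45, 17:30-19:00 (subtract 3h to convert from UTC+3).
Ravi in UTC: 09:00-15:45, 18:45-19:00.
Viktor in UTC: 09:15-17:00 (add 2h to convert from UTC-2).
Pita in UTC: 09:00-15:30, 17:15-17:30, 18:45-19:00 (subtract 3h to convert from UTC+3).
Wiremu in UTC: 11:00-16:00, 16:15-17:30 (subtract 5h to convert from UTC+5).
Sofia, Chen, Ravi, Viktor, and Wiremu can make the full 14:30-15:45 slot — that's 5.

5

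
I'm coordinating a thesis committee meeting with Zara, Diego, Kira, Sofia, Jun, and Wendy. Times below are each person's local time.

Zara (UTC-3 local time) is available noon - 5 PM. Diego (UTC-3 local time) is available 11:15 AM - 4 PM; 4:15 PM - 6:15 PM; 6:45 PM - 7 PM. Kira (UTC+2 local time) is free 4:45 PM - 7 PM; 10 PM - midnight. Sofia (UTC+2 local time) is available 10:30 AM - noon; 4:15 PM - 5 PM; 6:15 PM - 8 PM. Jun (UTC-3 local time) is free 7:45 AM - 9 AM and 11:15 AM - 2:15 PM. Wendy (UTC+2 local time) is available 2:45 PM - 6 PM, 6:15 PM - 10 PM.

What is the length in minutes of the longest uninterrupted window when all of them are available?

45

Zara in UTC: 15:00-20:00 (add 3h to convert from UTC-3).
Diego in UTC: 14:15-19:00, 19:15-21:15, 21:45-22:00 (add 3h to convert from UTC-3).
Kira in UTC: 14:45-17:00, 20:00-22:00 (subtract 2h to convert from UTC+2).
Sofia in UTC: 08:30-10:00, 14:15-15:00, 16:15-18:00 (subtract 2h to convert from UTC+2).
Jun in UTC: 10:45-12:00, 14:15-17:15 (add 3h to convert from UTC-3).
Wendy in UTC: 12:45-16:00, 16:15-20:00 (subtract 2h to convert from UTC+2).
Zara ∩ Diego: 15:00-19:00, 19:15-20:00.
Zara ∩ Diego ∩ Kira: 15:00-17:00.
Zara ∩ Diego ∩ Kira ∩ Sofia: 16:15-17:00.
Zara ∩ Diego ∩ Kira ∩ Sofia ∩ Jun: 16:15-17:00.
Zara ∩ Diego ∩ Kira ∩ Sofia ∩ Jun ∩ Wendy: 16:15-17:00.
The longest is 16:15-17:00 at 45 minutes.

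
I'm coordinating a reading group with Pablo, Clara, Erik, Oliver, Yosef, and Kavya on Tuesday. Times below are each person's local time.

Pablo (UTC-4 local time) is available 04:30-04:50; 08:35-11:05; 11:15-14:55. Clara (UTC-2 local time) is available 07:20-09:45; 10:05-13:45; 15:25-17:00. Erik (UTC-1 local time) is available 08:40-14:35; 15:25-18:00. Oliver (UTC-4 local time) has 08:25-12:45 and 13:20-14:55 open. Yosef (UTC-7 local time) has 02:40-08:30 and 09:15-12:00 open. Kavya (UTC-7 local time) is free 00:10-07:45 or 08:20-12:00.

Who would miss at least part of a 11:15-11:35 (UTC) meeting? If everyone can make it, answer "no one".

Pablo in UTC: 08:30-08:50, 12:35-15:05, 15:15-18:55 (add 4h to convert from UTC-4).
Clara in UTC: 09:20-11:45, 12:05-15:45, 17:25-19:00 (add 2h to convert from UTC-2).
Erik in UTC: 09:40-15:35, 16:25-19:00 (add 1h to convert from UTC-1).
Oliver in UTC: 12:25-16:45, 17:20-18:55 (add 4h to convert from UTC-4).
Yosef in UTC: 09:40-15:30, 16:15-19:00 (add 7h to convert from UTC-7).
Kavya in UTC: 07:10-14:45, 15:20-19:00 (add 7h to convert from UTC-7).
Pablo: not fully free for 11:15-11:35. Clara: free for 11:15-11:35. Erik: free for 11:15-11:35. Oliver: not fully free for 11:15-11:35. Yosef: free for 11:15-11:35. Kavya: free for 11:15-11:35.

Oliver, Pablo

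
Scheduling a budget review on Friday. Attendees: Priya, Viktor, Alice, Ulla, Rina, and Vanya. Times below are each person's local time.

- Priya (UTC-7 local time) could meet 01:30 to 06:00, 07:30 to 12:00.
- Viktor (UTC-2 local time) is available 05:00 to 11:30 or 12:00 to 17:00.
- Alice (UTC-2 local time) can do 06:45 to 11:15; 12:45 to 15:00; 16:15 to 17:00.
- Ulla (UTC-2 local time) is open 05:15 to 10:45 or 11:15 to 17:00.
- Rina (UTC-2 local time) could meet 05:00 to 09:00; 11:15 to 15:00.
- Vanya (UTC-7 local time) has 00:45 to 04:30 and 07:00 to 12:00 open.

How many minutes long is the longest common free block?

135

Priya in UTC: 08:30-13:00, 14:30-19:00 (add 7h to convert from UTC-7).
Viktor in UTC: 07:00-13:30, 14:00-19:00 (add 2h to convert from UTC-2).
Alice in UTC: 08:45-13:15, 14:45-17:00, 18:15-19:00 (add 2h to convert from UTC-2).
Ulla in UTC: 07:15-12:45, 13:15-19:00 (add 2h to convert from UTC-2).
Rina in UTC: 07:00-11:00, 13:15-17:00 (add 2h to convert from UTC-2).
Vanya in UTC: 07:45-11:30, 14:00-19:00 (add 7h to convert from UTC-7).
Priya ∩ Viktor: 08:30-13:00, 14:30-19:00.
Priya ∩ Viktor ∩ Alice: 08:45-13:00, 14:45-17:00, 18:15-19:00.
Priya ∩ Viktor ∩ Alice ∩ Ulla: 08:45-12:45, 14:45-17:00, 18:15-19:00.
Priya ∩ Viktor ∩ Alice ∩ Ulla ∩ Rina: 08:45-11:00, 14:45-17:00.
Priya ∩ Viktor ∩ Alice ∩ Ulla ∩ Rina ∩ Vanya: 08:45-11:00, 14:45-17:00.
The longest is 08:45-11:00 at 135 minutes.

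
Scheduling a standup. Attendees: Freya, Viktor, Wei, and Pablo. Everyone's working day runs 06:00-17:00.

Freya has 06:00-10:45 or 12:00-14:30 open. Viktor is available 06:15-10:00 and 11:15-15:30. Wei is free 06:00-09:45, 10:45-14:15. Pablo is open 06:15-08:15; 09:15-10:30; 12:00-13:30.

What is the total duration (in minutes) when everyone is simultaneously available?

240

Freya ∩ Viktor: 06:15-10:00, 12:00-14:30.
Freya ∩ Viktor ∩ Wei: 06:15-09:45, 12:00-14:15.
Freya ∩ Viktor ∩ Wei ∩ Pablo: 06:15-08:15, 09:15-09:45, 12:00-13:30.
Summing the common windows: 120 + 30 + 90 = 240 minutes.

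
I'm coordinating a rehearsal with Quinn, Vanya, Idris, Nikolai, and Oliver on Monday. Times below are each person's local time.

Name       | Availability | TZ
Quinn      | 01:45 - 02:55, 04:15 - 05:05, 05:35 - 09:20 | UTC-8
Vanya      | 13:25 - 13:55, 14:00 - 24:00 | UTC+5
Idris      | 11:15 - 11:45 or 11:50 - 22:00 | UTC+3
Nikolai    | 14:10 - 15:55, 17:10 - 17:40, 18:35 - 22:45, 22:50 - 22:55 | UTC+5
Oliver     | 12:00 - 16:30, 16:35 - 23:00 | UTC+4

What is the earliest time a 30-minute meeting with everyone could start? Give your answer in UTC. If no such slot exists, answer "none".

09:45

Quinn in UTC: 09:45-10:55, 12:15-13:05, 13:35-17:20 (add 8h to convert from UTC-8).
Vanya in UTC: 08:25-08:55, 09:00-19:00 (subtract 5h to convert from UTC+5).
Idris in UTC: 08:15-08:45, 08:50-19:00 (subtract 3h to convert from UTC+3).
Nikolai in UTC: 09:10-10:55, 12:10-12:40, 13:35-17:45, 17:50-17:55 (subtract 5h to convert from UTC+5).
Oliver in UTC: 08:00-12:30, 12:35-19:00 (subtract 4h to convert from UTC+4).
Quinn ∩ Vanya: 09:45-10:55, 12:15-13:05, 13:35-17:20.
Quinn ∩ Vanya ∩ Idris: 09:45-10:55, 12:15-13:05, 13:35-17:20.
Quinn ∩ Vanya ∩ Idris ∩ Nikolai: 09:45-10:55, 12:15-12:40, 13:35-17:20.
Quinn ∩ Vanya ∩ Idris ∩ Nikolai ∩ Oliver: 09:45-10:55, 12:15-12:30, 12:35-12:40, 13:35-17:20.
The first common window of at least 30 minutes is 09:45-10:55, so the earliest start is 09:45.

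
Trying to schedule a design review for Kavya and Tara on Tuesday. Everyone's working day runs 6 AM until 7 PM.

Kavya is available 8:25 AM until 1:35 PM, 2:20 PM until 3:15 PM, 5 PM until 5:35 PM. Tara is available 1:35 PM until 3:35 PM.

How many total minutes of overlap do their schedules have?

Kavya ∩ Tara: 14:20-15:15.
So the common availability across everyone is 14:20-15:15.
That's a single block of 55 minutes.

55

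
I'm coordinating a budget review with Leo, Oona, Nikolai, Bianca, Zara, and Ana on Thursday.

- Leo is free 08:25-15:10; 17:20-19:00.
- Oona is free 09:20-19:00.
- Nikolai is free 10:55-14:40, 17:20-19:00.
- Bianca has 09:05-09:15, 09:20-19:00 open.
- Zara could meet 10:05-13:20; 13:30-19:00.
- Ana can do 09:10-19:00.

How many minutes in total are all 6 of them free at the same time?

Leo ∩ Oona: 09:20-15:10, 17:20-19:00.
Leo ∩ Oona ∩ Nikolai: 10:55-14:40, 17:20-19:00.
Leo ∩ Oona ∩ Nikolai ∩ Bianca: 10:55-14:40, 17:20-19:00.
Leo ∩ Oona ∩ Nikolai ∩ Bianca ∩ Zara: 10:55-13:20, 13:30-14:40, 17:20-19:00.
Leo ∩ Oona ∩ Nikolai ∩ Bianca ∩ Zara ∩ Ana: 10:55-13:20, 13:30-14:40, 17:20-19:00.
Summing the common windows: 145 + 70 + 100 = 315 minutes.

315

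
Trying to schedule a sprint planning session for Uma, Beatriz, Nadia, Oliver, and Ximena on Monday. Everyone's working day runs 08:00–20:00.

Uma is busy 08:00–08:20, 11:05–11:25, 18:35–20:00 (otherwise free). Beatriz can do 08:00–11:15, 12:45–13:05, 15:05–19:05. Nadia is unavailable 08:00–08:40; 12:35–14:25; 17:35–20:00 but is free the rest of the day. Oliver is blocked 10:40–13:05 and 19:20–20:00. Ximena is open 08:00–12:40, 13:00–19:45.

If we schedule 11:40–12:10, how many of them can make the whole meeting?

Uma free: 08:20-11:05, 11:25-18:35 (invert busy blocks within the working day).
Beatriz free: 08:00-11:15, 12:45-13:05, 15:05-19:05.
Nadia free: 08:40-12:35, 14:25-17:35 (invert busy blocks within the working day).
Oliver free: 08:00-10:40, 13:05-19:20 (invert busy blocks within the working day).
Ximena free: 08:00-12:40, 13:00-19:45.
Uma, Nadia, and Ximena can make the full 11:40-12:10 slot — that's 3.

3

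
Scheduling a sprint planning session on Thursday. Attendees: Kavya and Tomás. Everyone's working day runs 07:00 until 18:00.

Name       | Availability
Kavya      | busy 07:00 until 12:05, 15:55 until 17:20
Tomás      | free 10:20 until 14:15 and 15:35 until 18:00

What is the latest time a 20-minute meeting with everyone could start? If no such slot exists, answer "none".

Kavya free: 12:05-15:55, 17:20-18:00 (invert busy blocks within the working day).
Tomás free: 10:20-14:15, 15:35-18:00.
Kavya ∩ Tomás: 12:05-14:15, 15:35-15:55, 17:20-18:00.
So the common availability across everyone is 12:05-14:15, 15:35-15:55, 17:20-18:00.
The last common window of at least 20 minutes is 17:20-18:00; a 20-minute meeting can start as late as 17:40 and still end by 18:00.

17:40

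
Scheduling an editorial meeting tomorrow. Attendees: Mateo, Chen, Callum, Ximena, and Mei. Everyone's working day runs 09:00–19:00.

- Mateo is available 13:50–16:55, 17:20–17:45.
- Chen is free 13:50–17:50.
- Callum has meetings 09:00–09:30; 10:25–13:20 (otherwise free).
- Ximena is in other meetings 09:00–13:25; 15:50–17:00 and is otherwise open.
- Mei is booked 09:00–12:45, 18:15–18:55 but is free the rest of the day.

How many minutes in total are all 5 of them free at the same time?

Mateo free: 13:50-16:55, 17:20-17:45.
Chen free: 13:50-17:50.
Callum free: 09:30-10:25, 13:20-19:00 (invert busy blocks within the working day).
Ximena free: 13:25-15:50, 17:00-19:00 (invert busy blocks within the working day).
Mei free: 12:45-18:15, 18:55-19:00 (invert busy blocks within the working day).
Mateo ∩ Chen: 13:50-16:55, 17:20-17:45.
Mateo ∩ Chen ∩ Callum: 13:50-16:55, 17:20-17:45.
Mateo ∩ Chen ∩ Callum ∩ Ximena: 13:50-15:50, 17:20-17:45.
Mateo ∩ Chen ∩ Callum ∩ Ximena ∩ Mei: 13:50-15:50, 17:20-17:45.
Summing the common windows: 120 + 25 = 145 minutes.

145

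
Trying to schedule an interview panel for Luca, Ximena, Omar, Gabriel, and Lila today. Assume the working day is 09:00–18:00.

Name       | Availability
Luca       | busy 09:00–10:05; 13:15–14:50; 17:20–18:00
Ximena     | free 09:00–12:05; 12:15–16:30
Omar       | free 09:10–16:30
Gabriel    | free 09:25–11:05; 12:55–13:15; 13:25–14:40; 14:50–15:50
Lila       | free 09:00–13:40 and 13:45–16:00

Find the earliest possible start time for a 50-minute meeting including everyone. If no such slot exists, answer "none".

10:05

Luca free: 10:05-13:15, 14:50-17:20 (invert busy blocks within the working day).
Ximena free: 09:00-12:05, 12:15-16:30.
Omar free: 09:10-16:30.
Gabriel free: 09:25-11:05, 12:55-13:15, 13:25-14:40, 14:50-15:50.
Lila free: 09:00-13:40, 13:45-16:00.
Luca ∩ Ximena: 10:05-12:05, 12:15-13:15, 14:50-16:30.
Luca ∩ Ximena ∩ Omar: 10:05-12:05, 12:15-13:15, 14:50-16:30.
Luca ∩ Ximena ∩ Omar ∩ Gabriel: 10:05-11:05, 12:55-13:15, 14:50-15:50.
Luca ∩ Ximena ∩ Omar ∩ Gabriel ∩ Lila: 10:05-11:05, 12:55-13:15, 14:50-15:50.
The first common window of at least 50 minutes is 10:05-11:05, so the earliest start is 10:05.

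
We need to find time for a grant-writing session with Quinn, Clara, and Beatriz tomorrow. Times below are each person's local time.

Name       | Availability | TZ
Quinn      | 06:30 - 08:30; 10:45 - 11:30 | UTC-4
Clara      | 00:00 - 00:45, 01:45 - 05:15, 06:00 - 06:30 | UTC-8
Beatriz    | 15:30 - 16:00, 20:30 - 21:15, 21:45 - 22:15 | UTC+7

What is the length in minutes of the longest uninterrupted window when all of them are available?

Quinn in UTC: 10:30-12:30, 14:45-15:30 (add 4h to convert from UTC-4).
Clara in UTC: 08:00-08:45, 09:45-13:15, 14:00-14:30 (add 8h to convert from UTC-8).
Beatriz in UTC: 08:30-09:00, 13:30-14:15, 14:45-15:15 (subtract 7h to convert from UTC+7).
Quinn ∩ Clara: 10:30-12:30.
Quinn ∩ Clara ∩ Beatriz: ∅.
There is no time when everyone is free.
No common window exists, so the longest block is 0 minutes.

0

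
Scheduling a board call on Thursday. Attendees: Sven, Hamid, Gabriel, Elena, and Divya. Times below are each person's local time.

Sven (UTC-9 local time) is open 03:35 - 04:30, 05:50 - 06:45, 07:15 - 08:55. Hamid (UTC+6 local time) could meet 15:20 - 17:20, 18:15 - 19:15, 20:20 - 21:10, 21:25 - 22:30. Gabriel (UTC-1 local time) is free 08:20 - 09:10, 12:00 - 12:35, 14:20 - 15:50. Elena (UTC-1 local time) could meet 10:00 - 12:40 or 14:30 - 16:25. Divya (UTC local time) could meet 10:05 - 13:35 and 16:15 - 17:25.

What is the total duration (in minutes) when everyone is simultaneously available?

30

Sven in UTC: 12:35-13:30, 14:50-15:45, 16:15-17:55 (add 9h to convert from UTC-9).
Hamid in UTC: 09:20-11:20, 12:15-13:15, 14:20-15:10, 15:25-16:30 (subtract 6h to convert from UTC+6).
Gabriel in UTC: 09:20-10:10, 13:00-13:35, 15:20-16:50 (add 1h to convert from UTC-1).
Elena in UTC: 11:00-13:40, 15:30-17:25 (add 1h to convert from UTC-1).
Divya in UTC: 10:05-13:35, 16:15-17:25.
Sven ∩ Hamid: 12:35-13:15, 14:50-15:10, 15:25-15:45, 16:15-16:30.
Sven ∩ Hamid ∩ Gabriel: 13:00-13:15, 15:25-15:45, 16:15-16:30.
Sven ∩ Hamid ∩ Gabriel ∩ Elena: 13:00-13:15, 15:30-15:45, 16:15-16:30.
Sven ∩ Hamid ∩ Gabriel ∩ Elena ∩ Divya: 13:00-13:15, 16:15-16:30.
Summing the common windows: 15 + 15 = 30 minutes.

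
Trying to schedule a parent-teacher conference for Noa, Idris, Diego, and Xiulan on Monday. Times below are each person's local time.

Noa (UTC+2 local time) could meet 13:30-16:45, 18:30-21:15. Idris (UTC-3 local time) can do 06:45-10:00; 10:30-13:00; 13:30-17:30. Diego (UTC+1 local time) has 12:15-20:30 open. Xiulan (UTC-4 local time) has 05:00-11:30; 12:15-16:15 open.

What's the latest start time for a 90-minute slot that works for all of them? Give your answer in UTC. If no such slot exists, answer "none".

Noa in UTC: 11:30-14:45, 16:30-19:15 (subtract 2h to convert from UTC+2).
Idris in UTC: 09:45-13:00, 13:30-16:00, 16:30-20:30 (add 3h to convert from UTC-3).
Diego in UTC: 11:15-19:30 (subtract 1h to convert from UTC+1).
Xiulan in UTC: 09:00-15:30, 16:15-20:15 (add 4h to convert from UTC-4).
Noa ∩ Idris: 11:30-13:00, 13:30-14:45, 16:30-19:15.
Noa ∩ Idris ∩ Diego: 11:30-13:00, 13:30-14:45, 16:30-19:15.
Noa ∩ Idris ∩ Diego ∩ Xiulan: 11:30-13:00, 13:30-14:45, 16:30-19:15.
So the common availability across everyone is 11:30-13:00, 13:30-14:45, 16:30-19:15.
The last common window of at least 90 minutes is 16:30-19:15; a 90-minute meeting can start as late as 17:45 and still end by 19:15.

17:45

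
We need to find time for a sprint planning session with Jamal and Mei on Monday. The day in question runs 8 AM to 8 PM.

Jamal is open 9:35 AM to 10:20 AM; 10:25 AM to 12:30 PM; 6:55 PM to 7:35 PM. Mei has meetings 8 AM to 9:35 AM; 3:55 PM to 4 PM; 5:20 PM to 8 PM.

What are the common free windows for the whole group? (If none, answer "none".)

09:35-10:20, 10:25-12:30

Jamal free: 09:35-10:20, 10:25-12:30, 18:55-19:35.
Mei free: 09:35-15:55, 16:00-17:20 (invert busy blocks within the working day).
Jamal ∩ Mei: 09:35-10:20, 10:25-12:30.
So the common availability across everyone is 09:35-10:20, 10:25-12:30.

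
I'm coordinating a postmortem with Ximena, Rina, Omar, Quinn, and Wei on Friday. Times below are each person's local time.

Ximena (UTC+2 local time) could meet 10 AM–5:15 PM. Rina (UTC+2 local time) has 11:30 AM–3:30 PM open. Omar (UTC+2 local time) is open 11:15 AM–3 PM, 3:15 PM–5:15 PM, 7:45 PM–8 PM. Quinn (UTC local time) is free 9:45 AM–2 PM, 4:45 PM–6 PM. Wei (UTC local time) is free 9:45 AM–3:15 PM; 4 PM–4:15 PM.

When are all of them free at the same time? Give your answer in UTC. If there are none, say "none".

09:45-13:00, 13:15-13:30

Ximena in UTC: 08:00-15:15 (subtract 2h to convert from UTC+2).
Rina in UTC: 09:30-13:30 (subtract 2h to convert from UTC+2).
Omar in UTC: 09:15-13:00, 13:15-15:15, 17:45-18:00 (subtract 2h to convert from UTC+2).
Quinn in UTC: 09:45-14:00, 16:45-18:00.
Wei in UTC: 09:45-15:15, 16:00-16:15.
Ximena ∩ Rina: 09:30-13:30.
Ximena ∩ Rina ∩ Omar: 09:30-13:00, 13:15-13:30.
Ximena ∩ Rina ∩ Omar ∩ Quinn: 09:45-13:00, 13:15-13:30.
Ximena ∩ Rina ∩ Omar ∩ Quinn ∩ Wei: 09:45-13:00, 13:15-13:30.
Those are the intersection windows.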